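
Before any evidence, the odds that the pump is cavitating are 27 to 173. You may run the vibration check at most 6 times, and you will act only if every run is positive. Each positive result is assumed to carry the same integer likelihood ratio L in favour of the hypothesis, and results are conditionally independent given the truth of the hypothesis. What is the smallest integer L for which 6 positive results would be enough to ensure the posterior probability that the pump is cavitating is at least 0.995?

Prior odds = 27/173.
Target odds = 0.995/0.005 = 199.
Need L⁶ ≥ 199 ÷ (27/173) = 34427/27.
3⁶ = 729 < 34427/27 ≤ 4096 = 4⁶, so L = 4.

4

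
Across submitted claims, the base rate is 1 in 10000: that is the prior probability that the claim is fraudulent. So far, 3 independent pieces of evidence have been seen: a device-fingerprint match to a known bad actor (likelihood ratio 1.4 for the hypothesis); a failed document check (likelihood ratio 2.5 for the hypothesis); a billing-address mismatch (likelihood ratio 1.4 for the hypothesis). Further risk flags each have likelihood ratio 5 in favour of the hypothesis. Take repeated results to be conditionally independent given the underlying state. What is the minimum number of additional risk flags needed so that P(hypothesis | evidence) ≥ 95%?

7

Prior odds = 0.0001/0.9999 = 1/9999.
Combined Bayes factor of the evidence already in hand = 1.4 × 2.5 × 1.4 = 4.9.
Odds after that evidence = (1/9999) × 4.9 = 49/99990.
Target odds = 0.95/0.05 = 19.
Need 5ⁿ ≥ 19 ÷ (49/99990) = 1899810/49.
5⁶ = 15625 falls short of 1899810/49 but 5⁷ = 78125 reaches it, so n = 7.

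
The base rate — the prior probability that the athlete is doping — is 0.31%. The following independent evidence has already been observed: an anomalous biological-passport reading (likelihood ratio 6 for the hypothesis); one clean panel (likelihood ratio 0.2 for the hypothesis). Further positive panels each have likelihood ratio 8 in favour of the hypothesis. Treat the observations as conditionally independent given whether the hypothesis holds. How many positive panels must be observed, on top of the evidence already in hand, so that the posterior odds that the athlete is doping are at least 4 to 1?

Prior odds = 0.0031/0.9969 = 31/9969.
Combined Bayes factor of the evidence already in hand = 6 × 0.2 = 1.2.
Odds after that evidence = (31/9969) × 1.2 = 62/16615.
Target odds = 4.
Need 8ⁿ ≥ 4 ÷ (62/16615) = 33230/31.
8³ = 512 falls short of 33230/31 but 8⁴ = 4096 reaches it, so n = 4.

4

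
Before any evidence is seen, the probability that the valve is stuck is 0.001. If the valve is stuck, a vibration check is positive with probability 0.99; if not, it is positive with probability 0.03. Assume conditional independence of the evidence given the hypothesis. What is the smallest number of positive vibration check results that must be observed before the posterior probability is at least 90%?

3

Prior odds: 0.001 ÷ 0.999 = 1/999.
Likelihood ratio of a positive = 0.99/0.03 = 33.
Target odds: 0.9 ÷ 0.1 = 9.
Require 33ⁿ ≥ 9 ÷ (1/999) = 8991.
33² = 1089 falls short of 8991 but 33³ = 35937 reaches it, so n = 3.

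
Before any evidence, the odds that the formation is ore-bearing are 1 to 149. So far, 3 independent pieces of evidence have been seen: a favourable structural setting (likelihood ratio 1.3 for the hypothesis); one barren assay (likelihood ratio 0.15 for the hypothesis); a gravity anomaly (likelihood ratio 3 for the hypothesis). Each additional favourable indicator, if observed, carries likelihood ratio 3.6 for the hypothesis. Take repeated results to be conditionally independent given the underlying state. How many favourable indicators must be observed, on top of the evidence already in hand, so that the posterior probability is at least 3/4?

Prior odds = 1/149.
Combined Bayes factor of the evidence already in hand = 1.3 × 0.15 × 3 = 0.585.
Odds after that evidence = (1/149) × 0.585 = 117/29800.
Target odds = 0.75/0.25 = 3.
Need 3.6ⁿ ≥ 3 ÷ (117/29800) = 29800/39.
3.6⁵ = 604.66176 falls short of 29800/39 but 3.6⁶ = 34012224/15625 reaches it, so n = 6.

6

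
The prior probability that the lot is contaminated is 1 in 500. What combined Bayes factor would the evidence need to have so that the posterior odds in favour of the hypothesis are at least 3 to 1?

Prior odds = 0.002/0.998 = 1/499.
Target odds = 3.
Required Bayes factor = 3 ÷ (1/499) = 1497.

1497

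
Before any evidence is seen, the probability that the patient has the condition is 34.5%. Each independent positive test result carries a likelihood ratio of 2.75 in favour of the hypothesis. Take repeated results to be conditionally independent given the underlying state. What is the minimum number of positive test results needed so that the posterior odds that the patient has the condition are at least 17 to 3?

3

Prior odds: 0.345 ÷ 0.655 = 69/131.
Likelihood ratio per positive test result = 2.75.
Target odds = 17/3.
Need (69/131) × 2.75ⁿ ≥ 17/3, i.e. 2.75ⁿ ≥ 2227/207.
2.75² = 7.5625 falls short of 2227/207 but 2.75³ = 20.796875 reaches it, so n = 3.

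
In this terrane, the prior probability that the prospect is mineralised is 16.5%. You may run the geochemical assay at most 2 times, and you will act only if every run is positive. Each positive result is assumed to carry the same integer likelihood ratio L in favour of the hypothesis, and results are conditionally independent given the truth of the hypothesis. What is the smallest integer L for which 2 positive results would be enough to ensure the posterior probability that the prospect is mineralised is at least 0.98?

16

Prior odds = 0.165/0.835 = 33/167.
Target odds = 0.98/0.02 = 49.
Need L² ≥ 49 ÷ (33/167) = 8183/33.
15² = 225 < 8183/33 ≤ 256 = 16², so L = 16.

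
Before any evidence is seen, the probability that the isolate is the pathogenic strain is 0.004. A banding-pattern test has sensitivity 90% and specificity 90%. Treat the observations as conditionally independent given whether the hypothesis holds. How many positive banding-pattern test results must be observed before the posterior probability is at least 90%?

Prior odds = 0.004/0.996 = 1/249.
False-positive rate = 1 − 0.9 = 0.1; likelihood ratio of a positive = 0.9/0.1 = 9.
Target posterior odds = 0.9/0.1 = 9.
Need (1/249) × 9ⁿ ≥ 9, i.e. 9ⁿ ≥ 2241.
9³ = 729 falls short of 2241 but 9⁴ = 6561 reaches it, so n = 4.

4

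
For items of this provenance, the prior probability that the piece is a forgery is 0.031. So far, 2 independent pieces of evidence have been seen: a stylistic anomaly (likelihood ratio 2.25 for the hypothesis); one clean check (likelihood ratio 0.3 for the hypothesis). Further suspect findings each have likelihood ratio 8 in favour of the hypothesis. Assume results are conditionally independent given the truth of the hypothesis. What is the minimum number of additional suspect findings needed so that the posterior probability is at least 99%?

5

Prior odds = 0.031/0.969 = 31/969.
Combined Bayes factor of the evidence already in hand = 2.25 × 0.3 = 0.675.
Odds after that evidence = (31/969) × 0.675 = 279/12920.
Target odds = 0.99/0.01 = 99.
Need 8ⁿ ≥ 99 ÷ (279/12920) = 142120/31.
8⁴ = 4096 falls short of 142120/31 but 8⁵ = 32768 reaches it, so n = 5.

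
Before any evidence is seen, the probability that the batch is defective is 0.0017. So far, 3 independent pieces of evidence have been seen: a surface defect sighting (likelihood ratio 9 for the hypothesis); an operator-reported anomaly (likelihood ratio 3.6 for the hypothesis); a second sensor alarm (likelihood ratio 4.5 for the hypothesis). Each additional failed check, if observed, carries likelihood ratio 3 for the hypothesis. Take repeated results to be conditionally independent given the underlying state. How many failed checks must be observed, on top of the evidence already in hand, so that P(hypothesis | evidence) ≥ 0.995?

Prior odds = 0.0017/0.9983 = 17/9983.
Combined Bayes factor of the evidence already in hand = 9 × 3.6 × 4.5 = 145.8.
Odds after that evidence = (17/9983) × 145.8 = 12393/49915.
Target odds = 0.995/0.005 = 199.
Need 3ⁿ ≥ 199 ÷ (12393/49915) = 9933085/12393.
3⁶ = 729 falls short of 9933085/12393 but 3⁷ = 2187 reaches it, so n = 7.

7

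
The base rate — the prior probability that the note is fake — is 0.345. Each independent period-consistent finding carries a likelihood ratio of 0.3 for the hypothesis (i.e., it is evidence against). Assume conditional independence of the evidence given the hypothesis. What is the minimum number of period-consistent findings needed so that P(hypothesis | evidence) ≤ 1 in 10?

Prior odds: 0.345 ÷ 0.655 = 69/131.
Likelihood ratio per period-consistent finding = 0.3.
Target odds: 0.1 ÷ 0.9 = 1/9.
Need (69/131) × 0.3ⁿ ≤ 1/9, i.e. 0.3ⁿ ≤ 131/621.
0.3¹ = 0.3 is still above 131/621 but 0.3² = 0.09 is at or below it, so n = 2.

2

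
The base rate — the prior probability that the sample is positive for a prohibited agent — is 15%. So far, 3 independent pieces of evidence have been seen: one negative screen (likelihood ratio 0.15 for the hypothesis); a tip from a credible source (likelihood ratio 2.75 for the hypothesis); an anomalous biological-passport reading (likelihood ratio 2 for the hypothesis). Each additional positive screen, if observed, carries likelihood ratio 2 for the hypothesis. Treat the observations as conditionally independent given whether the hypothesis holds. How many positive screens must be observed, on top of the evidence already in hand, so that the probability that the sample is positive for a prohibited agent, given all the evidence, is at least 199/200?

11

Prior odds = 0.15/0.85 = 3/17.
Combined Bayes factor of the evidence already in hand = 0.15 × 2.75 × 2 = 0.825.
Odds after that evidence = (3/17) × 0.825 = 99/680.
Target odds = 0.995/0.005 = 199.
Need 2ⁿ ≥ 199 ÷ (99/680) = 135320/99.
2¹⁰ = 1024 falls short of 135320/99 but 2¹¹ = 2048 reaches it, so n = 11.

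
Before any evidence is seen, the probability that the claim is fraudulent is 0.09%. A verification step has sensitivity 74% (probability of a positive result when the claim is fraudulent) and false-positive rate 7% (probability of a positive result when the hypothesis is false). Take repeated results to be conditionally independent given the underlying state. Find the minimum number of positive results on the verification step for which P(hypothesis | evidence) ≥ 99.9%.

Prior odds: 0.0009 ÷ 0.9991 = 9/9991.
Likelihood ratio of a positive result = 0.74/0.07 = 74/7.
Target posterior odds = 0.999/0.001 = 999.
Need (9/9991) × (74/7)ⁿ ≥ 999, i.e. (74/7)ⁿ ≥ 1109001.
(74/7)⁵ ≈132029 falls short of 1109001 but (74/7)⁶ ≈1.39573e+06 reaches it, so n = 6.

6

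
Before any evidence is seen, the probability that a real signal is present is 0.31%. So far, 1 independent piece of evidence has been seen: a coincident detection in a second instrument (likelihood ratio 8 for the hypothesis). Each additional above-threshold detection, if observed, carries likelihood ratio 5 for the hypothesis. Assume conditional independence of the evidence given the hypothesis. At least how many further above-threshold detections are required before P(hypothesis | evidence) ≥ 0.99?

6

Prior odds = 0.0031/0.9969 = 31/9969.
Bayes factor of the evidence already in hand = 8.
Odds after that evidence = (31/9969) × 8 = 248/9969.
Target odds = 0.99/0.01 = 99.
Need 5ⁿ ≥ 99 ÷ (248/9969) = 986931/248.
5⁵ = 3125 falls short of 986931/248 but 5⁶ = 15625 reaches it, so n = 6.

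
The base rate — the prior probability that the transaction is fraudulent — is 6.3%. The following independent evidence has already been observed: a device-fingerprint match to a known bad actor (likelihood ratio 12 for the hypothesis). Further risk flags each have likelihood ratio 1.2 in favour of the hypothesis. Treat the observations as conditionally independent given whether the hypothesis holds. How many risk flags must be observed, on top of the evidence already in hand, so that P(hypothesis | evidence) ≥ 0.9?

14

Prior odds = 0.063/0.937 = 63/937.
Bayes factor of the evidence already in hand = 12.
Odds after that evidence = (63/937) × 12 = 756/937.
Target odds = 0.9/0.1 = 9.
Need 1.2ⁿ ≥ 9 ÷ (756/937) = 937/84.
1.2¹³ ≈10.6993 falls short of 937/84 but 1.2¹⁴ ≈12.8392 reaches it, so n = 14.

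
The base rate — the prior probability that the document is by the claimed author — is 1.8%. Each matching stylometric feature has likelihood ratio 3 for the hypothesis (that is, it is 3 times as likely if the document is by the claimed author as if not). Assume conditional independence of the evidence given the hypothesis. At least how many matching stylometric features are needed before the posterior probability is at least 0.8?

Prior odds: 0.018 ÷ 0.982 = 9/491.
Likelihood ratio per matching stylometric feature = 3.
Target posterior odds = 0.8/0.2 = 4.
Require 3ⁿ ≥ 4 ÷ (9/491) = 1964/9.
3⁴ = 81 falls short of 1964/9 but 3⁵ = 243 reaches it, so n = 5.

5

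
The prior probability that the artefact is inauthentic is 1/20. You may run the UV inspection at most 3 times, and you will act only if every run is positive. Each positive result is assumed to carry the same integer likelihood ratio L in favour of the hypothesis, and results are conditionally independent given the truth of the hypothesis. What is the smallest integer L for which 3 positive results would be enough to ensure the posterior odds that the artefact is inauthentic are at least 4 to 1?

5

Prior odds = 0.05/0.95 = 1/19.
Target odds = 4.
Need L³ ≥ 4 ÷ (1/19) = 76.
4³ = 64 < 76 ≤ 125 = 5³, so L = 5.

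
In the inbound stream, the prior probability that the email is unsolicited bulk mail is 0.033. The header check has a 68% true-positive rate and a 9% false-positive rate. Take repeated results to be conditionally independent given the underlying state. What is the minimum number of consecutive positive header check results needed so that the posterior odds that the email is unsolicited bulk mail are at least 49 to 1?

4

Prior odds: 0.033 ÷ 0.967 = 33/967.
Likelihood ratio of a positive result = 0.68/0.09 = 68/9.
Target odds = 49.
Need (33/967) × (68/9)ⁿ ≥ 49, i.e. (68/9)ⁿ ≥ 47383/33.
(68/9)³ = 314432/729 falls short of 47383/33 but (68/9)⁴ = 21381376/6561 reaches it, so n = 4.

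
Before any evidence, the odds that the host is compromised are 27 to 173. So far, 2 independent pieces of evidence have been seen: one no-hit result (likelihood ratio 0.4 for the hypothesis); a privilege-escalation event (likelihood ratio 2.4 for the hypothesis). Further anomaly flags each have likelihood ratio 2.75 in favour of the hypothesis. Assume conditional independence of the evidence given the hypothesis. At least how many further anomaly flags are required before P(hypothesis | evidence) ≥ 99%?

Prior odds = 27/173.
Combined Bayes factor of the evidence already in hand = 0.4 × 2.4 = 0.96.
Odds after that evidence = (27/173) × 0.96 = 648/4325.
Target odds = 0.99/0.01 = 99.
Need 2.75ⁿ ≥ 99 ÷ (648/4325) = 47575/72.
2.75⁶ = 1771561/4096 falls short of 47575/72 but 2.75⁷ = 19487171/16384 reaches it, so n = 7.

7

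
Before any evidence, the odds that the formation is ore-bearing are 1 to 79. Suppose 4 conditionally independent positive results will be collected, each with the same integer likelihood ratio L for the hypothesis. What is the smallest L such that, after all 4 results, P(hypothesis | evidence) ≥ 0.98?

Prior odds = 1/79.
Target odds = 0.98/0.02 = 49.
Need L⁴ ≥ 49 ÷ (1/79) = 3871.
7⁴ = 2401 < 3871 ≤ 4096 = 8⁴, so L = 8.

8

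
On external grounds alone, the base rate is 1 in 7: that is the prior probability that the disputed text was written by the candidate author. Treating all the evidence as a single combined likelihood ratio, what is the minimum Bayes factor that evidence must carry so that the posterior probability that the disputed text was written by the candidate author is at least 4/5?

24

Prior odds = (1/7)/(6/7) = 1/6.
Target odds = 0.8/0.2 = 4.
Required Bayes factor = 4 ÷ (1/6) = 24.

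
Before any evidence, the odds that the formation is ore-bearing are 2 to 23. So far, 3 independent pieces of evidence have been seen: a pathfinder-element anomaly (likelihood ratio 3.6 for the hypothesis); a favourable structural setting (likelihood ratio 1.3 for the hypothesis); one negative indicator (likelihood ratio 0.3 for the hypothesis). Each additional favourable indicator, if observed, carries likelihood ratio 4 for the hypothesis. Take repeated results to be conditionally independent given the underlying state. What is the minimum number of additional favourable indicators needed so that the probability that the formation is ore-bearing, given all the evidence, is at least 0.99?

Prior odds = 2/23.
Combined Bayes factor of the evidence already in hand = 3.6 × 1.3 × 0.3 = 1.404.
Odds after that evidence = (2/23) × 1.404 = 351/2875.
Target odds = 0.99/0.01 = 99.
Need 4ⁿ ≥ 99 ÷ (351/2875) = 31625/39.
4⁴ = 256 falls short of 31625/39 but 4⁵ = 1024 reaches it, so n = 5.

5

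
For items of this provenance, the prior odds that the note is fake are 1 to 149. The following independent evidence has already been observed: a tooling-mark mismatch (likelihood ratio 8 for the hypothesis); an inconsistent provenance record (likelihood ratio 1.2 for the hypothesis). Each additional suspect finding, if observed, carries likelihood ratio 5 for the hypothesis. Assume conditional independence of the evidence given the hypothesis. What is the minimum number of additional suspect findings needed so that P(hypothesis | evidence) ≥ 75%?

3

Prior odds = 1/149.
Combined Bayes factor of the evidence already in hand = 8 × 1.2 = 9.6.
Odds after that evidence = (1/149) × 9.6 = 48/745.
Target odds = 0.75/0.25 = 3.
Need 5ⁿ ≥ 3 ÷ (48/745) = 46.5625.
5² = 25 falls short of 46.5625 but 5³ = 125 reaches it, so n = 3.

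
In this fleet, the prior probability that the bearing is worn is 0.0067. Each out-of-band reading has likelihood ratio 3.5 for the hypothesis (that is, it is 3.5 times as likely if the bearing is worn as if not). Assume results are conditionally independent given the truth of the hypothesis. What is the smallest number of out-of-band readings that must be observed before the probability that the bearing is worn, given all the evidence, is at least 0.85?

Prior odds = 0.0067/0.9933 = 67/9933.
Likelihood ratio per out-of-band reading = 3.5.
Target odds: 0.85 ÷ 0.15 = 17/3.
Require 3.5ⁿ ≥ 17/3 ÷ (67/9933) = 56287/67.
3.5⁵ = 525.21875 falls short of 56287/67 but 3.5⁶ = 1838.265625 reaches it, so n = 6.

6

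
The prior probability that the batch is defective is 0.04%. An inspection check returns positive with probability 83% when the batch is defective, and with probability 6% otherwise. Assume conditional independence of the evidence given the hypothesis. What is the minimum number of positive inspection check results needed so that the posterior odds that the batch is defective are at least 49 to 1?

5

Prior odds: 0.0004 ÷ 0.9996 = 1/2499.
Likelihood ratio of a positive result = 0.83/0.06 = 83/6.
Target odds = 49.
Require (83/6)ⁿ ≥ 49 ÷ (1/2499) = 122451.
(83/6)⁴ = 47458321/1296 falls short of 122451 but (83/6)⁵ ≈506564 reaches it, so n = 5.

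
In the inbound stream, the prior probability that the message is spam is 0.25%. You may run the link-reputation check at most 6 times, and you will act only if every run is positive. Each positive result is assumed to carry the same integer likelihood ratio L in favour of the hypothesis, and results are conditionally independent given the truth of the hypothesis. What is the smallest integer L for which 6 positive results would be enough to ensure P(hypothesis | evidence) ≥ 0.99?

6

Prior odds = 0.0025/0.9975 = 1/399.
Target odds = 0.99/0.01 = 99.
Need L⁶ ≥ 99 ÷ (1/399) = 39501.
5⁶ = 15625 < 39501 ≤ 46656 = 6⁶, so L = 6.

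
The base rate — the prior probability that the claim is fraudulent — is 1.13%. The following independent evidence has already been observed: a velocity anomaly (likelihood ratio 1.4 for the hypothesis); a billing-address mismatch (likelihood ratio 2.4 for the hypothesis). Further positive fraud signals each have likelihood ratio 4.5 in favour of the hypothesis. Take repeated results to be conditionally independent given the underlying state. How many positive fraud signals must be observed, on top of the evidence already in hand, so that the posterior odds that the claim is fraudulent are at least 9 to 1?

Prior odds = 0.0113/0.9887 = 113/9887.
Combined Bayes factor of the evidence already in hand = 1.4 × 2.4 = 3.36.
Odds after that evidence = (113/9887) × 3.36 = 9492/247175.
Target odds = 9.
Need 4.5ⁿ ≥ 9 ÷ (9492/247175) = 741525/3164.
4.5³ = 91.125 falls short of 741525/3164 but 4.5⁴ = 410.0625 reaches it, so n = 4.

4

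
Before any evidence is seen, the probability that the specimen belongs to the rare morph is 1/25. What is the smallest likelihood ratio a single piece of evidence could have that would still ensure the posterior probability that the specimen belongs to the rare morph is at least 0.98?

1176

Prior odds = 0.04/0.96 = 1/24.
Target odds = 0.98/0.02 = 49.
Required Bayes factor = 49 ÷ (1/24) = 1176.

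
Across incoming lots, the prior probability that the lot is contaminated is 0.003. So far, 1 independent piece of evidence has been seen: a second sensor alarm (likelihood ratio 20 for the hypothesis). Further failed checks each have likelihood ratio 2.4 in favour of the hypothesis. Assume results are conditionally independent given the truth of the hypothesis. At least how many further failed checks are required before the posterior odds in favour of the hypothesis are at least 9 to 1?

Prior odds = 0.003/0.997 = 3/997.
Bayes factor of the evidence already in hand = 20.
Odds after that evidence = (3/997) × 20 = 60/997.
Target odds = 9.
Need 2.4ⁿ ≥ 9 ÷ (60/997) = 149.55.
2.4⁵ = 79.62624 falls short of 149.55 but 2.4⁶ = 2985984/15625 reaches it, so n = 6.

6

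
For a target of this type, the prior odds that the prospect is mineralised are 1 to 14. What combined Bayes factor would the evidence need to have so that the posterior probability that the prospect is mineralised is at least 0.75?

Prior odds = 1/14.
Target odds = 0.75/0.25 = 3.
Required Bayes factor = 3 ÷ (1/14) = 42.

42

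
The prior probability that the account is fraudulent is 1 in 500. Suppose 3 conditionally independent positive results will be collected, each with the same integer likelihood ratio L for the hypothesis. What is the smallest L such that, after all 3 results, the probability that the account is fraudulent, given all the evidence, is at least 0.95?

Prior odds = 0.002/0.998 = 1/499.
Target odds = 0.95/0.05 = 19.
Need L³ ≥ 19 ÷ (1/499) = 9481.
21³ = 9261 < 9481 ≤ 10648 = 22³, so L = 22.

22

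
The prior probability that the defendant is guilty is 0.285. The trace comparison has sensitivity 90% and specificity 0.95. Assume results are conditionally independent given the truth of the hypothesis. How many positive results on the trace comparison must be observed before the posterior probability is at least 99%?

2

Prior odds = 0.285/0.715 = 57/143.
False-positive rate = 1 − 0.95 = 0.05; likelihood ratio of a positive = 0.9/0.05 = 18.
Target odds: 0.99 ÷ 0.01 = 99.
Need (57/143) × 18ⁿ ≥ 99, i.e. 18ⁿ ≥ 4719/19.
18¹ = 18 falls short of 4719/19 but 18² = 324 reaches it, so n = 2.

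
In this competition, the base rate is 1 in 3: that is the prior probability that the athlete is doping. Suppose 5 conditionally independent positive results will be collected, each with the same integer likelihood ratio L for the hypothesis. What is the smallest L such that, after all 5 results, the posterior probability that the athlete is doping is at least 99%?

3

Prior odds = (1/3)/(2/3) = 0.5.
Target odds = 0.99/0.01 = 99.
Need L⁵ ≥ 99 ÷ 0.5 = 198.
2⁵ = 32 < 198 ≤ 243 = 3⁵, so L = 3.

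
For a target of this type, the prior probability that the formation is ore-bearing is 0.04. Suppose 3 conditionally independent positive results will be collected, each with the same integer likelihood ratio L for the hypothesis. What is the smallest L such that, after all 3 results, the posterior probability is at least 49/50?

11

Prior odds = 0.04/0.96 = 1/24.
Target odds = 0.98/0.02 = 49.
Need L³ ≥ 49 ÷ (1/24) = 1176.
10³ = 1000 < 1176 ≤ 1331 = 11³, so L = 11.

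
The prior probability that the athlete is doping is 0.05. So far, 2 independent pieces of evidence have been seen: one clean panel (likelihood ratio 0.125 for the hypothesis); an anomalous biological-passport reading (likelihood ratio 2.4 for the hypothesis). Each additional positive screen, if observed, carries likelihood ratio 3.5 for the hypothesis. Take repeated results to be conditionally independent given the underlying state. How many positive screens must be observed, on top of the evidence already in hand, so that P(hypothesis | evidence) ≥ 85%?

Prior odds = 0.05/0.95 = 1/19.
Combined Bayes factor of the evidence already in hand = 0.125 × 2.4 = 0.3.
Odds after that evidence = (1/19) × 0.3 = 3/190.
Target odds = 0.85/0.15 = 17/3.
Need 3.5ⁿ ≥ 17/3 ÷ (3/190) = 3230/9.
3.5⁴ = 150.0625 falls short of 3230/9 but 3.5⁵ = 525.21875 reaches it, so n = 5.

5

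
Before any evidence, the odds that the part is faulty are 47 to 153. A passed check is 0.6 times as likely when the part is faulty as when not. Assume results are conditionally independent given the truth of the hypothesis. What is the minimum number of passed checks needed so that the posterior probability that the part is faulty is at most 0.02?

Prior odds = 47/153.
Likelihood ratio per passed check = 0.6.
Target odds: 0.02 ÷ 0.98 = 1/49.
Require 0.6ⁿ ≤ 1/49 ÷ (47/153) = 153/2303.
0.6⁵ = 0.07776 is still above 153/2303 but 0.6⁶ = 729/15625 is at or below it, so n = 6.

6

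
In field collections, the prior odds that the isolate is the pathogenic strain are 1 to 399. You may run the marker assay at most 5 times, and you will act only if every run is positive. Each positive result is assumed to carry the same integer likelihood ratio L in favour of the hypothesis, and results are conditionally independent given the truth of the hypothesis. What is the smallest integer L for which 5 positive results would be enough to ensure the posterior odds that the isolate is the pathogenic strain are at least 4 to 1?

5

Prior odds = 1/399.
Target odds = 4.
Need L⁵ ≥ 4 ÷ (1/399) = 1596.
4⁵ = 1024 < 1596 ≤ 3125 = 5⁵, so L = 5.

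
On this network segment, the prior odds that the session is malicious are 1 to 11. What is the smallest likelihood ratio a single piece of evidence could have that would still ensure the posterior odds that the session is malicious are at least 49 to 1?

Prior odds = 1/11.
Target odds = 49.
Required Bayes factor = 49 ÷ (1/11) = 539.

539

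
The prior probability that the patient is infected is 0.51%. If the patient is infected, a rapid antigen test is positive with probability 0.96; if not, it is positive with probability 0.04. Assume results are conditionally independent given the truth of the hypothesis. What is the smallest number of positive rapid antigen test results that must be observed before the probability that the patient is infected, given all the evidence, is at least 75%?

Prior odds: 0.0051 ÷ 0.9949 = 51/9949.
Likelihood ratio of a positive = 0.96/0.04 = 24.
Target posterior odds = 0.75/0.25 = 3.
Need (51/9949) × 24ⁿ ≥ 3, i.e. 24ⁿ ≥ 9949/17.
24² = 576 falls short of 9949/17 but 24³ = 13824 reaches it, so n = 3.

3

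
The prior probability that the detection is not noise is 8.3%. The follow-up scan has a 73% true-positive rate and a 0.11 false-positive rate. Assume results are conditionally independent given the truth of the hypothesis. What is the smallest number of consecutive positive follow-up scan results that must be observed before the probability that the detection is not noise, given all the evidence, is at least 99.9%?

5

Prior odds: 0.083 ÷ 0.917 = 83/917.
Likelihood ratio of a positive result = 0.73/0.11 = 73/11.
Target posterior odds = 0.999/0.001 = 999.
Require (73/11)ⁿ ≥ 999 ÷ (83/917) = 916083/83.
(73/11)⁴ = 28398241/14641 falls short of 916083/83 but (73/11)⁵ ≈12872.1 reaches it, so n = 5.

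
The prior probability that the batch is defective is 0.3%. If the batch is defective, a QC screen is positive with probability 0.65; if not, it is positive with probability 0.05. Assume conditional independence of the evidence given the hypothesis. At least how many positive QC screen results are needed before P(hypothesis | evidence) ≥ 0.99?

5

Prior odds: 0.003 ÷ 0.997 = 3/997.
Likelihood ratio of a positive = 0.65/0.05 = 13.
Target posterior odds = 0.99/0.01 = 99.
Need (3/997) × 13ⁿ ≥ 99, i.e. 13ⁿ ≥ 32901.
13⁴ = 28561 falls short of 32901 but 13⁵ = 371293 reaches it, so n = 5.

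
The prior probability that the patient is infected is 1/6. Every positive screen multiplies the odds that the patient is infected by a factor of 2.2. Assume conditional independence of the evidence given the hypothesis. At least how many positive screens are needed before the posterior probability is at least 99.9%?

11

Prior odds = (1/6)/(5/6) = 0.2.
Likelihood ratio per positive screen = 2.2.
Target odds: 0.999 ÷ 0.001 = 999.
Need 0.2 × 2.2ⁿ ≥ 999, i.e. 2.2ⁿ ≥ 4995.
2.2¹⁰ ≈2655.99 falls short of 4995 but 2.2¹¹ ≈5843.18 reaches it, so n = 11.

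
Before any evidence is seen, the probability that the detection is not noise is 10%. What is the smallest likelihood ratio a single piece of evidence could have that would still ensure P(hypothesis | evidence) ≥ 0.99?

Prior odds = 0.1/0.9 = 1/9.
Target odds = 0.99/0.01 = 99.
Required Bayes factor = 99 ÷ (1/9) = 891.

891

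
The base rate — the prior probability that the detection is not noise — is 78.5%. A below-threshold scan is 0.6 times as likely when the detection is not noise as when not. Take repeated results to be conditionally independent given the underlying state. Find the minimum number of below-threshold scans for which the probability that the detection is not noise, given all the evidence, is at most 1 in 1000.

Prior odds = 0.785/0.215 = 157/43.
Likelihood ratio per below-threshold scan = 0.6.
Target posterior odds = 0.001/0.999 = 1/999.
Require 0.6ⁿ ≤ 1/999 ÷ (157/43) = 43/156843.
0.6¹⁶ ≈0.000282111 is still above 43/156843 but 0.6¹⁷ ≈0.000169267 is at or below it, so n = 17.

17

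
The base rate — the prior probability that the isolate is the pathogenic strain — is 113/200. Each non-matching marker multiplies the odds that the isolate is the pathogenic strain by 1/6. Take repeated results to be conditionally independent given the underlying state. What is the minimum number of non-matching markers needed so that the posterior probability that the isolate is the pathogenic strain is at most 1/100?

3

Prior odds: 0.565 ÷ 0.435 = 113/87.
Likelihood ratio per non-matching marker = 1/6.
Target odds: 0.01 ÷ 0.99 = 1/99.
Require (1/6)ⁿ ≤ 1/99 ÷ (113/87) = 29/3729.
(1/6)² = 1/36 is still above 29/3729 but (1/6)³ = 1/216 is at or below it, so n = 3.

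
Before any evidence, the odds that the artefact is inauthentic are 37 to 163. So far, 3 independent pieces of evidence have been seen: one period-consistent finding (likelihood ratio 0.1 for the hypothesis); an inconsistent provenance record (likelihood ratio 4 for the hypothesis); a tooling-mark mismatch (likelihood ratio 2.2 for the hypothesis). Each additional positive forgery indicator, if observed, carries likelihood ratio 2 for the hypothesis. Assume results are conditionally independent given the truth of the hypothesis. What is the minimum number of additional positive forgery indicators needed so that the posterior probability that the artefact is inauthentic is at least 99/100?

9

Prior odds = 37/163.
Combined Bayes factor of the evidence already in hand = 0.1 × 4 × 2.2 = 0.88.
Odds after that evidence = (37/163) × 0.88 = 814/4075.
Target odds = 0.99/0.01 = 99.
Need 2ⁿ ≥ 99 ÷ (814/4075) = 36675/74.
2⁸ = 256 falls short of 36675/74 but 2⁹ = 512 reaches it, so n = 9.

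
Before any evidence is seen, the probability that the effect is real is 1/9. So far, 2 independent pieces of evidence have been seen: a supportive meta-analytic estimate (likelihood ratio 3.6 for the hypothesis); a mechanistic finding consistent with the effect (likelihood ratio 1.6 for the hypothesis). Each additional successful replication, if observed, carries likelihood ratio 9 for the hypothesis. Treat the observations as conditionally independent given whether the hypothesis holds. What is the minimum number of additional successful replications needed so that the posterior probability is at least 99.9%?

4

Prior odds = (1/9)/(8/9) = 0.125.
Combined Bayes factor of the evidence already in hand = 3.6 × 1.6 = 5.76.
Odds after that evidence = 0.125 × 5.76 = 0.72.
Target odds = 0.999/0.001 = 999.
Need 9ⁿ ≥ 999 ÷ 0.72 = 1387.5.
9³ = 729 falls short of 1387.5 but 9⁴ = 6561 reaches it, so n = 4.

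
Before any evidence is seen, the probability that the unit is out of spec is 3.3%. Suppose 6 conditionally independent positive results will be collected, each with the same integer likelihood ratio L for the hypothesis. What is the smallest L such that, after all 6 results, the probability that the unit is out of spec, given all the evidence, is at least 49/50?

Prior odds = 0.033/0.967 = 33/967.
Target odds = 0.98/0.02 = 49.
Need L⁶ ≥ 49 ÷ (33/967) = 47383/33.
3⁶ = 729 < 47383/33 ≤ 4096 = 4⁶, so L = 4.

4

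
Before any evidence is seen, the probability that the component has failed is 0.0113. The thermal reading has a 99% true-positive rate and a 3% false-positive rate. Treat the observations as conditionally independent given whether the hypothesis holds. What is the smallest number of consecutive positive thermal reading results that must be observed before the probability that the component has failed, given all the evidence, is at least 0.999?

4

Prior odds: 0.0113 ÷ 0.9887 = 113/9887.
Likelihood ratio of a positive result = 0.99/0.03 = 33.
Target odds: 0.999 ÷ 0.001 = 999.
Need (113/9887) × 33ⁿ ≥ 999, i.e. 33ⁿ ≥ 9877113/113.
33³ = 35937 falls short of 9877113/113 but 33⁴ = 1185921 reaches it, so n = 4.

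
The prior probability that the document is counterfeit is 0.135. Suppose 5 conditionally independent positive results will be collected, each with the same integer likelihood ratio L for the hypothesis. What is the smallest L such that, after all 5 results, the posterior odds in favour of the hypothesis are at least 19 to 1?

3

Prior odds = 0.135/0.865 = 27/173.
Target odds = 19.
Need L⁵ ≥ 19 ÷ (27/173) = 3287/27.
2⁵ = 32 < 3287/27 ≤ 243 = 3⁵, so L = 3.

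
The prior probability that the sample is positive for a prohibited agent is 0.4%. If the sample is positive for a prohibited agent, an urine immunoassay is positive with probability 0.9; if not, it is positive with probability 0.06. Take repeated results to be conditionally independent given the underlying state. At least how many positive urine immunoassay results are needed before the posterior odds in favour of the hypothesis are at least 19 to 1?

4

Prior odds: 0.004 ÷ 0.996 = 1/249.
Likelihood ratio of a positive = 0.9/0.06 = 15.
Target odds = 19.
Need (1/249) × 15ⁿ ≥ 19, i.e. 15ⁿ ≥ 4731.
15³ = 3375 falls short of 4731 but 15⁴ = 50625 reaches it, so n = 4.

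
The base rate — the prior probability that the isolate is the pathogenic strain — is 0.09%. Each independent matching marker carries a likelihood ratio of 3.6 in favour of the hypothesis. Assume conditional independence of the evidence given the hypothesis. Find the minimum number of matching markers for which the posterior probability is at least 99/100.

Prior odds = 0.0009/0.9991 = 9/9991.
Likelihood ratio per matching marker = 3.6.
Target odds: 0.99 ÷ 0.01 = 99.
Require 3.6ⁿ ≥ 99 ÷ (9/9991) = 109901.
3.6⁹ ≈101560 falls short of 109901 but 3.6¹⁰ ≈365616 reaches it, so n = 10.

10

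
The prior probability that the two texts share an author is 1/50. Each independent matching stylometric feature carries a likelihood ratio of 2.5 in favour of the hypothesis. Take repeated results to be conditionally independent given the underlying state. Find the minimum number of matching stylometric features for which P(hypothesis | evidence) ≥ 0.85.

7

Prior odds = 0.02/0.98 = 1/49.
Likelihood ratio per matching stylometric feature = 2.5.
Target odds: 0.85 ÷ 0.15 = 17/3.
Require 2.5ⁿ ≥ 17/3 ÷ (1/49) = 833/3.
2.5⁶ = 244.140625 falls short of 833/3 but 2.5⁷ = 610.3515625 reaches it, so n = 7.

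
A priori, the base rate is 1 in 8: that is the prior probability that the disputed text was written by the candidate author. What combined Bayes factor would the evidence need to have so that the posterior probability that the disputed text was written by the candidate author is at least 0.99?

693

Prior odds = 0.125/0.875 = 1/7.
Target odds = 0.99/0.01 = 99.
Required Bayes factor = 99 ÷ (1/7) = 693.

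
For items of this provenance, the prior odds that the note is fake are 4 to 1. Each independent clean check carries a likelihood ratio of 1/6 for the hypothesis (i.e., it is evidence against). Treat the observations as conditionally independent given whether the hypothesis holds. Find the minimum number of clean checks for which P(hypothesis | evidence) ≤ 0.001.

Prior odds = 4.
Likelihood ratio per clean check = 1/6.
Target odds: 0.001 ÷ 0.999 = 1/999.
Require (1/6)ⁿ ≤ 1/999 ÷ 4 = 1/3996.
(1/6)⁴ = 1/1296 is still above 1/3996 but (1/6)⁵ = 1/7776 is at or below it, so n = 5.

5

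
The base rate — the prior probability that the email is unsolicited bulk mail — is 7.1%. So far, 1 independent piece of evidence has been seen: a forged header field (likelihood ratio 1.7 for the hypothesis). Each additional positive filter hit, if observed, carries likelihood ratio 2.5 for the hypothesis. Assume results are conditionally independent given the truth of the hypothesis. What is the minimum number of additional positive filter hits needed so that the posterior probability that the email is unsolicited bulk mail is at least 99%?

Prior odds = 0.071/0.929 = 71/929.
Bayes factor of the evidence already in hand = 1.7.
Odds after that evidence = (71/929) × 1.7 = 1207/9290.
Target odds = 0.99/0.01 = 99.
Need 2.5ⁿ ≥ 99 ÷ (1207/9290) = 919710/1207.
2.5⁷ = 610.3515625 falls short of 919710/1207 but 2.5⁸ = 390625/256 reaches it, so n = 8.

8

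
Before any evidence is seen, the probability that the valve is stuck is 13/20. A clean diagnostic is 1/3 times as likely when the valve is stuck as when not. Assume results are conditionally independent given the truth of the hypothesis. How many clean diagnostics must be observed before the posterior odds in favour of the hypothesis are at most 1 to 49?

Prior odds = 0.65/0.35 = 13/7.
Likelihood ratio per clean diagnostic = 1/3.
Target odds = 1/49.
Require (1/3)ⁿ ≤ 1/49 ÷ (13/7) = 1/91.
(1/3)⁴ = 1/81 is still above 1/91 but (1/3)⁵ = 1/243 is at or below it, so n = 5.

5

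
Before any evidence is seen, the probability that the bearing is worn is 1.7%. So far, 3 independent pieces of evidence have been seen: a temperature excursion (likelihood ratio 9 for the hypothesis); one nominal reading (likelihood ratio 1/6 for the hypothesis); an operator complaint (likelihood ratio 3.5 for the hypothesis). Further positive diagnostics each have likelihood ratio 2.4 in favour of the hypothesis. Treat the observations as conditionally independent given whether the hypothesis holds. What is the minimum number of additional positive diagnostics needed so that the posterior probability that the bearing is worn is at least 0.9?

Prior odds = 0.017/0.983 = 17/983.
Combined Bayes factor of the evidence already in hand = 9 × (1/6) × 3.5 = 5.25.
Odds after that evidence = (17/983) × 5.25 = 357/3932.
Target odds = 0.9/0.1 = 9.
Need 2.4ⁿ ≥ 9 ÷ (357/3932) = 11796/119.
2.4⁵ = 79.62624 falls short of 11796/119 but 2.4⁶ = 2985984/15625 reaches it, so n = 6.

6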